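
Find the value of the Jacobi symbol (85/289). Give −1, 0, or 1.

0

Reciprocity: 85 ≡ 1 and 289 ≡ 1 (mod 4), so (85/289) = +(289/85).
Reduce top mod 85: now compute (34/85).
Pull out 2: since 85 ≡ 5 (mod 8), (2/85) = -1.
Reciprocity: 17 ≡ 1 and 85 ≡ 1 (mod 4), so (17/85) = +(85/17).
Reduce top mod 17: now compute (0/17).
Top reduces to 0: gcd > 1, so the symbol is 0.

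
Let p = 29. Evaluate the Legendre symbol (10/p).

Euler's criterion: (10/29) ≡ 10^14 (mod 29).
10^2 ≡ 13 (mod 29)
10^4 ≡ 24 (mod 29)
10^8 ≡ 25 (mod 29)
10^14 = 10^(8+4+2) ≡ 28 (mod 29).
Result is 28 ≡ −1, so (10/29) = −1.

-1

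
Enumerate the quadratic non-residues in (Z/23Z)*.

Square k = 1,…,11 (k and 23−k give the same square):
1²=1, 2²=4, 3²=9, 4²=16, 5²≡2, 6²≡13, 7²≡3, 8²≡18, 9²≡12, 10²≡8, 11²≡6 (mod 23).
The residues are {1, 2, 3, 4, 6, 8, 9, 12, 13, 16, 18}; the non-residues are the remaining 11 nonzero classes.

5, 7, 10, 11, 14, 15, 17, 19, 20, 21, 22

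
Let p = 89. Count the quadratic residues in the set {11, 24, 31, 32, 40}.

3

(11/89) = +1 → QR.
(24/89) = -1 → non-residue.
(31/89) = -1 → non-residue.
(32/89) = +1 → QR.
(40/89) = +1 → QR.
Total quadratic residues among the 5: 3.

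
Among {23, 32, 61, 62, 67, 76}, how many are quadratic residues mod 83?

(23/83) = +1 → QR.
(32/83) = -1 → non-residue.
(61/83) = +1 → QR.
(62/83) = -1 → non-residue.
(67/83) = -1 → non-residue.
(76/83) = -1 → non-residue.
Total quadratic residues among the 6: 2.

2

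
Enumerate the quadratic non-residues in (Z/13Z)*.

2 5 6 7 8 11

Square k = 1,…,6 (k and 13−k give the same square):
1²=1, 2²=4, 3²=9, 4²≡3, 5²≡12, 6²≡10 (mod 13).
The residues are {1, 3, 4, 9, 10, 12}; the non-residues are the remaining 6 nonzero classes.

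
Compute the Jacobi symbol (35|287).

Reciprocity: 35 ≡ 3 and 287 ≡ 3 (mod 4), so (35/287) = −(287/35).
Reduce top mod 35: now compute (7/35).
Reciprocity: 7 ≡ 3 and 35 ≡ 3 (mod 4), so (7/35) = −(35/7).
Reduce top mod 7: now compute (0/7).
Top reduces to 0: gcd > 1, so the symbol is 0.

0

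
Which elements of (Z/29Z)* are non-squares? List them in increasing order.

Square k = 1,…,14 (k and 29−k give the same square):
1²=1, 2²=4, 3²=9, 4²=16, 5²=25, 6²≡7, 7²≡20, 8²≡6, 9²≡23, 10²≡13, 11²≡5, 12²≡28, 13²≡24, 14²≡22 (mod 29).
The residues are {1, 4, 5, 6, 7, 9, 13, 16, 20, 22, 23, 24, 25, 28}; the non-residues are the remaining 14 nonzero classes.

2 3 8 10 11 12 14 15 17 18 19 21 26 27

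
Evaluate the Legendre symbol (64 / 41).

Euler's criterion: (64/41) ≡ 23^20 (mod 41).
23^2 ≡ 37 (mod 41)
23^4 ≡ 16 (mod 41)
23^8 ≡ 10 (mod 41)
23^16 ≡ 18 (mod 41)
23^20 = 23^(16+4) ≡ 1 (mod 41).
Result is 1, so (64/41) = 1.

1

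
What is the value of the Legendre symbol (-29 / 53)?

1

Euler's criterion: (-29/53) ≡ 24^26 (mod 53).
24^2 ≡ 46 (mod 53)
24^4 ≡ 49 (mod 53)
24^8 ≡ 16 (mod 53)
24^16 ≡ 44 (mod 53)
24^26 = 24^(16+8+2) ≡ 1 (mod 53).
Result is 1, so (-29/53) = 1.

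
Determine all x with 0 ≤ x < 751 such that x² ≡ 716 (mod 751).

Since 751 ≡ 3 (mod 4), a square root of 716 is 716^((751+1)/4) = 716^188 mod 751.
Repeated squaring: 716^2≡474, 716^4≡127, 716^8≡358, 716^16≡494, 716^32≡712, 716^64≡19, 716^128≡361 (mod 751).
716^188 = 716^(128+32+16+8+4) ≡ 669 (mod 751).
Check: 669² = 447561 ≡ 716 (mod 751). The two roots are 82 and 669.

82, 669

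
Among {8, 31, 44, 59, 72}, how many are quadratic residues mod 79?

(8/79) = +1 → QR.
(31/79) = +1 → QR.
(44/79) = +1 → QR.
(59/79) = -1 → non-residue.
(72/79) = +1 → QR.
Total quadratic residues among the 5: 4.

4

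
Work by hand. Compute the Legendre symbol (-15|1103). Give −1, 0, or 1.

1

Euler's criterion: (-15/1103) ≡ 1088^551 (mod 1103).
1088^2 ≡ 225 (mod 1103)
1088^4 ≡ 990 (mod 1103)
1088^8 ≡ 636 (mod 1103)
1088^16 ≡ 798 (mod 1103)
1088^32 ≡ 373 (mod 1103)
1088^64 ≡ 151 (mod 1103)
1088^128 ≡ 741 (mod 1103)
1088^256 ≡ 890 (mod 1103)
1088^512 ≡ 146 (mod 1103)
1088^551 = 1088^(512+32+4+2+1) ≡ 1 (mod 1103).
Result is 1, so (-15/1103) = 1.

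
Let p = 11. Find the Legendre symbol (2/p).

Euler's criterion: (2/11) ≡ 2^5 (mod 11).
2^2 ≡ 4 (mod 11)
2^4 ≡ 5 (mod 11)
2^5 = 2^(4+1) ≡ 10 (mod 11).
Result is 10 ≡ −1, so (2/11) = −1.

-1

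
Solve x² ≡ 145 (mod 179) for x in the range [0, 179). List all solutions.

18, 161

Since 179 ≡ 3 (mod 4), a square root of 145 is 145^((179+1)/4) = 145^45 mod 179.
Repeated squaring: 145^2≡82, 145^4≡101, 145^8≡177, 145^16≡4, 145^32≡16 (mod 179).
145^45 = 145^(32+8+4+1) ≡ 161 (mod 179).
Check: 161² = 25921 ≡ 145 (mod 179). The two roots are 18 and 161.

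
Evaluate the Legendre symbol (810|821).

Pull out 2: since 821 ≡ 5 (mod 8), (2/821) = -1.
Reciprocity: 405 ≡ 1 and 821 ≡ 1 (mod 4), so (405/821) = +(821/405).
Reduce top mod 405: now compute (11/405).
Reciprocity: 11 ≡ 3 and 405 ≡ 1 (mod 4), so (11/405) = +(405/11).
Reduce top mod 11: now compute (9/11).
Reciprocity: 9 ≡ 1 and 11 ≡ 3 (mod 4), so (9/11) = +(11/9).
Reduce top mod 9: now compute (2/9).
Pull out 2: since 9 ≡ 1 (mod 8), (2/9) = +1.
Reached (1/9) = 1. Collecting the sign flips along the way, the symbol is -1.

-1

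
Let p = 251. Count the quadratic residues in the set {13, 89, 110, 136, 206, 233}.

4

(13/251) = +1 → QR.
(89/251) = +1 → QR.
(110/251) = +1 → QR.
(136/251) = -1 → non-residue.
(206/251) = -1 → non-residue.
(233/251) = +1 → QR.
Total quadratic residues among the 6: 4.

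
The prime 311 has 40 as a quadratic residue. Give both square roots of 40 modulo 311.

106, 205

Since 311 ≡ 3 (mod 4), a square root of 40 is 40^((311+1)/4) = 40^78 mod 311.
Repeated squaring: 40^2≡45, 40^4≡159, 40^8≡90, 40^16≡14, 40^32≡196, 40^64≡163 (mod 311).
40^78 = 40^(64+8+4+2) ≡ 106 (mod 311).
Check: 106² = 11236 ≡ 40 (mod 311). The two roots are 106 and 205.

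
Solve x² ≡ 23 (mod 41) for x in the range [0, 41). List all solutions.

41 ≡ 1 (mod 4), so we find a root by search.
Trying successive values, 8² = 64 ≡ 23 (mod 41). The other root is 41 − 8 = 33.

8, 33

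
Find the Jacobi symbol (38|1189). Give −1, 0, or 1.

-1

Pull out 2: since 1189 ≡ 5 (mod 8), (2/1189) = -1.
Reciprocity: 19 ≡ 3 and 1189 ≡ 1 (mod 4), so (19/1189) = +(1189/19).
Reduce top mod 19: now compute (11/19).
Reciprocity: 11 ≡ 3 and 19 ≡ 3 (mod 4), so (11/19) = −(19/11).
Reduce top mod 11: now compute (8/11).
Pull out 2^3: since 11 ≡ 3 (mod 8), (2/11) = -1, so (2/11)^3 = -1.
Reached (1/11) = 1. Collecting the sign flips along the way, the symbol is -1.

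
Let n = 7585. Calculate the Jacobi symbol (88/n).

Pull out 2^3: since 7585 ≡ 1 (mod 8), (2/7585) = +1, so (2/7585)^3 = +1.
Reciprocity: 11 ≡ 3 and 7585 ≡ 1 (mod 4), so (11/7585) = +(7585/11).
Reduce top mod 11: now compute (6/11).
Pull out 2: since 11 ≡ 3 (mod 8), (2/11) = -1.
Reciprocity: 3 ≡ 3 and 11 ≡ 3 (mod 4), so (3/11) = −(11/3).
Reduce top mod 3: now compute (2/3).
Pull out 2: since 3 ≡ 3 (mod 8), (2/3) = -1.
Reached (1/3) = 1. Collecting the sign flips along the way, the symbol is -1.

-1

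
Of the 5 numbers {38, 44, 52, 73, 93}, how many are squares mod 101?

1

(38/101) = -1 → non-residue.
(44/101) = -1 → non-residue.
(52/101) = +1 → QR.
(73/101) = -1 → non-residue.
(93/101) = -1 → non-residue.
Total quadratic residues among the 5: 1.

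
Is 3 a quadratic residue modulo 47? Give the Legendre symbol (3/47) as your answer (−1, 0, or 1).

1

Euler's criterion: (3/47) ≡ 3^23 (mod 47).
3^2 ≡ 9 (mod 47)
3^4 ≡ 34 (mod 47)
3^8 ≡ 28 (mod 47)
3^16 ≡ 32 (mod 47)
3^23 = 3^(16+4+2+1) ≡ 1 (mod 47).
Result is 1, so (3/47) = 1.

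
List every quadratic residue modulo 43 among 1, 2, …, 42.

Square k = 1,…,21 (k and 43−k give the same square):
1²=1, 2²=4, 3²=9, 4²=16, 5²=25, 6²=36, 7²≡6, 8²≡21, 9²≡38, 10²≡14, 11²≡35, 12²≡15, 13²≡40, 14²≡24, 15²≡10, 16²≡41, 17²≡31, 18²≡23, 19²≡17, 20²≡13, 21²≡11 (mod 43).
So the quadratic residues mod 43 are {1, 4, 6, 9, 10, 11, 13, 14, 15, 16, 17, 21, 23, 24, 25, 31, 35, 36, 38, 40, 41}.

1 4 6 9 10 11 13 14 15 16 17 21 23 24 25 31 35 36 38 40 41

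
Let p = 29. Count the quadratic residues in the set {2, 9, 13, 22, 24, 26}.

4

(2/29) = -1 → non-residue.
(9/29) = +1 → QR.
(13/29) = +1 → QR.
(22/29) = +1 → QR.
(24/29) = +1 → QR.
(26/29) = -1 → non-residue.
Total quadratic residues among the 6: 4.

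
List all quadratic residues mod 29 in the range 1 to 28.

Square k = 1,…,14 (k and 29−k give the same square):
1²=1, 2²=4, 3²=9, 4²=16, 5²=25, 6²≡7, 7²≡20, 8²≡6, 9²≡23, 10²≡13, 11²≡5, 12²≡28, 13²≡24, 14²≡22 (mod 29).
So the quadratic residues mod 29 are {1, 4, 5, 6, 7, 9, 13, 16, 20, 22, 23, 24, 25, 28}.

1,4,5,6,7,9,13,16,20,22,23,24,25,28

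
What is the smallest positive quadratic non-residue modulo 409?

7

(2/409) = +1, so 2 is a residue.
(3/409) = +1, so 3 is a residue.
(4/409) = +1, so 4 is a residue.
(5/409) = +1, so 5 is a residue.
(6/409) = +1, so 6 is a residue.
(7/409) = −1, so 7 is the smallest positive non-residue mod 409.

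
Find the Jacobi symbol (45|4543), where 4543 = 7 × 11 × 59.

Reciprocity: 45 ≡ 1 and 4543 ≡ 3 (mod 4), so (45/4543) = +(4543/45).
Reduce top mod 45: now compute (43/45).
Reciprocity: 43 ≡ 3 and 45 ≡ 1 (mod 4), so (43/45) = +(45/43).
Reduce top mod 43: now compute (2/43).
Pull out 2: since 43 ≡ 3 (mod 8), (2/43) = -1.
Reached (1/43) = 1. Collecting the sign flips along the way, the symbol is -1.

-1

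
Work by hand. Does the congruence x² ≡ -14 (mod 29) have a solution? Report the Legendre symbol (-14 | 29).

-1

First reduce: -14 ≡ 15 (mod 29).
Reciprocity: 15 ≡ 3 and 29 ≡ 1 (mod 4), so (15/29) = +(29/15).
Reduce top mod 15: now compute (14/15).
Pull out 2: since 15 ≡ 7 (mod 8), (2/15) = +1.
Reciprocity: 7 ≡ 3 and 15 ≡ 3 (mod 4), so (7/15) = −(15/7).
Reduce top mod 7: now compute (1/7).
Reached (1/7) = 1. Collecting the sign flips along the way, the symbol is -1.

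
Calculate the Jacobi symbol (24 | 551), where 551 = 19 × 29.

1

Pull out 2^3: since 551 ≡ 7 (mod 8), (2/551) = +1, so (2/551)^3 = +1.
Reciprocity: 3 ≡ 3 and 551 ≡ 3 (mod 4), so (3/551) = −(551/3).
Reduce top mod 3: now compute (2/3).
Pull out 2: since 3 ≡ 3 (mod 8), (2/3) = -1.
Reached (1/3) = 1. Collecting the sign flips along the way, the symbol is +1.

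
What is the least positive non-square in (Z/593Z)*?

3

(2/593) = +1, so 2 is a residue.
(3/593) = −1, so 3 is the smallest positive non-residue mod 593.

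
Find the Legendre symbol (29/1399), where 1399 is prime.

Reciprocity: 29 ≡ 1 and 1399 ≡ 3 (mod 4), so (29/1399) = +(1399/29).
Reduce top mod 29: now compute (7/29).
Reciprocity: 7 ≡ 3 and 29 ≡ 1 (mod 4), so (7/29) = +(29/7).
Reduce top mod 7: now compute (1/7).
Reached (1/7) = 1. Collecting the sign flips along the way, the symbol is +1.

1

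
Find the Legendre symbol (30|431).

Pull out 2: since 431 ≡ 7 (mod 8), (2/431) = +1.
Reciprocity: 15 ≡ 3 and 431 ≡ 3 (mod 4), so (15/431) = −(431/15).
Reduce top mod 15: now compute (11/15).
Reciprocity: 11 ≡ 3 and 15 ≡ 3 (mod 4), so (11/15) = −(15/11).
Reduce top mod 11: now compute (4/11).
Pull out 2^2: since 11 ≡ 3 (mod 8), (2/11) = -1, so (2/11)^2 = +1.
Reached (1/11) = 1. Collecting the sign flips along the way, the symbol is +1.

1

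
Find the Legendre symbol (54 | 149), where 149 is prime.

Euler's criterion: (54/149) ≡ 54^74 (mod 149).
54^2 ≡ 85 (mod 149)
54^4 ≡ 73 (mod 149)
54^8 ≡ 114 (mod 149)
54^16 ≡ 33 (mod 149)
54^32 ≡ 46 (mod 149)
54^64 ≡ 30 (mod 149)
54^74 = 54^(64+8+2) ≡ 1 (mod 149).
Result is 1, so (54/149) = 1.

1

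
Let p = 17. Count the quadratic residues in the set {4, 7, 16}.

2

(4/17) = +1 → QR.
(7/17) = -1 → non-residue.
(16/17) = +1 → QR.
Total quadratic residues among the 3: 2.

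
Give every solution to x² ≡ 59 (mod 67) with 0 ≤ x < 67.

Since 67 ≡ 3 (mod 4), a square root of 59 is 59^((67+1)/4) = 59^17 mod 67.
Repeated squaring: 59^2≡64, 59^4≡9, 59^8≡14, 59^16≡62 (mod 67).
59^17 = 59^(16+1) ≡ 40 (mod 67).
Check: 40² = 1600 ≡ 59 (mod 67). The two roots are 27 and 40.

27, 40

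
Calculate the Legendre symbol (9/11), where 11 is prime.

1

Reciprocity: 9 ≡ 1 and 11 ≡ 3 (mod 4), so (9/11) = +(11/9).
Reduce top mod 9: now compute (2/9).
Pull out 2: since 9 ≡ 1 (mod 8), (2/9) = +1.
Reached (1/9) = 1. Collecting the sign flips along the way, the symbol is +1.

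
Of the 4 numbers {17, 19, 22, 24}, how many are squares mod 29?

(17/29) = -1 → non-residue.
(19/29) = -1 → non-residue.
(22/29) = +1 → QR.
(24/29) = +1 → QR.
Total quadratic residues among the 4: 2.

2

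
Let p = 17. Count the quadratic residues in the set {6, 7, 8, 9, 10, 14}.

(6/17) = -1 → non-residue.
(7/17) = -1 → non-residue.
(8/17) = +1 → QR.
(9/17) = +1 → QR.
(10/17) = -1 → non-residue.
(14/17) = -1 → non-residue.
Total quadratic residues among the 6: 2.

2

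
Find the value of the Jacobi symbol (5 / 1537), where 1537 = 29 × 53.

-1

Reciprocity: 5 ≡ 1 and 1537 ≡ 1 (mod 4), so (5/1537) = +(1537/5).
Reduce top mod 5: now compute (2/5).
Pull out 2: since 5 ≡ 5 (mod 8), (2/5) = -1.
Reached (1/5) = 1. Collecting the sign flips along the way, the symbol is -1.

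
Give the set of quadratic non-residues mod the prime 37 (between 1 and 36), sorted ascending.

Square k = 1,…,18 (k and 37−k give the same square):
1²=1, 2²=4, 3²=9, 4²=16, 5²=25, 6²=36, 7²≡12, 8²≡27, 9²≡7, 10²≡26, 11²≡10, 12²≡33, 13²≡21, 14²≡11, 15²≡3, 16²≡34, 17²≡30, 18²≡28 (mod 37).
The residues are {1, 3, 4, 7, 9, 10, 11, 12, 16, 21, 25, 26, 27, 28, 30, 33, 34, 36}; the non-residues are the remaining 18 nonzero classes.

2, 5, 6, 8, 13, 14, 15, 17, 18, 19, 20, 22, 23, 24, 29, 31, 32, 35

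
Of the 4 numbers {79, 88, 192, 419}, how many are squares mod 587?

4

(79/587) = +1 → QR.
(88/587) = +1 → QR.
(192/587) = +1 → QR.
(419/587) = +1 → QR.
Total quadratic residues among the 4: 4.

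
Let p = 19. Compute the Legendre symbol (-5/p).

First reduce: -5 ≡ 14 (mod 19).
Pull out 2: since 19 ≡ 3 (mod 8), (2/19) = -1.
Reciprocity: 7 ≡ 3 and 19 ≡ 3 (mod 4), so (7/19) = −(19/7).
Reduce top mod 7: now compute (5/7).
Reciprocity: 5 ≡ 1 and 7 ≡ 3 (mod 4), so (5/7) = +(7/5).
Reduce top mod 5: now compute (2/5).
Pull out 2: since 5 ≡ 5 (mod 8), (2/5) = -1.
Reached (1/5) = 1. Collecting the sign flips along the way, the symbol is -1.

-1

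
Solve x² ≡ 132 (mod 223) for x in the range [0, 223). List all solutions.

Since 223 ≡ 3 (mod 4), a square root of 132 is 132^((223+1)/4) = 132^56 mod 223.
Repeated squaring: 132^2≡30, 132^4≡8, 132^8≡64, 132^16≡82, 132^32≡34 (mod 223).
132^56 = 132^(32+16+8) ≡ 32 (mod 223).
Check: 32² = 1024 ≡ 132 (mod 223). The two roots are 32 and 191.

32, 191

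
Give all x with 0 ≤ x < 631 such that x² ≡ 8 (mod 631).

Since 631 ≡ 3 (mod 4), a square root of 8 is 8^((631+1)/4) = 8^158 mod 631.
Repeated squaring: 8^2≡64, 8^4≡310, 8^8≡188, 8^16≡8, 8^32≡64, 8^64≡310, 8^128≡188 (mod 631).
8^158 = 8^(128+16+8+4+2) ≡ 188 (mod 631).
Check: 188² = 35344 ≡ 8 (mod 631). The two roots are 188 and 443.

188, 443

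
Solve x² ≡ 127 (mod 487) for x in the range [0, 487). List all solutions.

158, 329

Since 487 ≡ 3 (mod 4), a square root of 127 is 127^((487+1)/4) = 127^122 mod 487.
Repeated squaring: 127^2≡58, 127^4≡442, 127^8≡77, 127^16≡85, 127^32≡407, 127^64≡69 (mod 487).
127^122 = 127^(64+32+16+8+2) ≡ 329 (mod 487).
Check: 329² = 108241 ≡ 127 (mod 487). The two roots are 158 and 329.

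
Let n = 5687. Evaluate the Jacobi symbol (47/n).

0

Reciprocity: 47 ≡ 3 and 5687 ≡ 3 (mod 4), so (47/5687) = −(5687/47).
Reduce top mod 47: now compute (0/47).
Top reduces to 0: gcd > 1, so the symbol is 0.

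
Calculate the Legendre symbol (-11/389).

First reduce: -11 ≡ 378 (mod 389).
Pull out 2: since 389 ≡ 5 (mod 8), (2/389) = -1.
Reciprocity: 189 ≡ 1 and 389 ≡ 1 (mod 4), so (189/389) = +(389/189).
Reduce top mod 189: now compute (11/189).
Reciprocity: 11 ≡ 3 and 189 ≡ 1 (mod 4), so (11/189) = +(189/11).
Reduce top mod 11: now compute (2/11).
Pull out 2: since 11 ≡ 3 (mod 8), (2/11) = -1.
Reached (1/11) = 1. Collecting the sign flips along the way, the symbol is +1.

1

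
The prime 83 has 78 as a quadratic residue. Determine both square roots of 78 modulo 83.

Since 83 ≡ 3 (mod 4), a square root of 78 is 78^((83+1)/4) = 78^21 mod 83.
Repeated squaring: 78^2≡25, 78^4≡44, 78^8≡27, 78^16≡65 (mod 83).
78^21 = 78^(16+4+1) ≡ 59 (mod 83).
Check: 59² = 3481 ≡ 78 (mod 83). The two roots are 24 and 59.

24, 59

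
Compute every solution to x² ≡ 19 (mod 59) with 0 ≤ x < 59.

14, 45

Since 59 ≡ 3 (mod 4), a square root of 19 is 19^((59+1)/4) = 19^15 mod 59.
Repeated squaring: 19^2≡7, 19^4≡49, 19^8≡41 (mod 59).
19^15 = 19^(8+4+2+1) ≡ 45 (mod 59).
Check: 45² = 2025 ≡ 19 (mod 59). The two roots are 14 and 45.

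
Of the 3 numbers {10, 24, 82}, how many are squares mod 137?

0

(10/137) = -1 → non-residue.
(24/137) = -1 → non-residue.
(82/137) = -1 → non-residue.
Total quadratic residues among the 3: 0.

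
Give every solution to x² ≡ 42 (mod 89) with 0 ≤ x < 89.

89 ≡ 1 (mod 4), so we find a root by search.
Trying successive values, 24² = 576 ≡ 42 (mod 89). The other root is 89 − 24 = 65.

24, 65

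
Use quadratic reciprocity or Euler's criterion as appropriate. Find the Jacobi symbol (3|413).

Reciprocity: 3 ≡ 3 and 413 ≡ 1 (mod 4), so (3/413) = +(413/3).
Reduce top mod 3: now compute (2/3).
Pull out 2: since 3 ≡ 3 (mod 8), (2/3) = -1.
Reached (1/3) = 1. Collecting the sign flips along the way, the symbol is -1.

-1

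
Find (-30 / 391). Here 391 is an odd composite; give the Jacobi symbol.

1

First reduce: -30 ≡ 361 (mod 391).
Reciprocity: 361 ≡ 1 and 391 ≡ 3 (mod 4), so (361/391) = +(391/361).
Reduce top mod 361: now compute (30/361).
Pull out 2: since 361 ≡ 1 (mod 8), (2/361) = +1.
Reciprocity: 15 ≡ 3 and 361 ≡ 1 (mod 4), so (15/361) = +(361/15).
Reduce top mod 15: now compute (1/15).
Reached (1/15) = 1. Collecting the sign flips along the way, the symbol is +1.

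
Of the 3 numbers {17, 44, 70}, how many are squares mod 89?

2

(17/89) = +1 → QR.
(44/89) = +1 → QR.
(70/89) = -1 → non-residue.
Total quadratic residues among the 3: 2.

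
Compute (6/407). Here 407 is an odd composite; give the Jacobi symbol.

1

Pull out 2: since 407 ≡ 7 (mod 8), (2/407) = +1.
Reciprocity: 3 ≡ 3 and 407 ≡ 3 (mod 4), so (3/407) = −(407/3).
Reduce top mod 3: now compute (2/3).
Pull out 2: since 3 ≡ 3 (mod 8), (2/3) = -1.
Reached (1/3) = 1. Collecting the sign flips along the way, the symbol is +1.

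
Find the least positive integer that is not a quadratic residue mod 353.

3

(2/353) = +1, so 2 is a residue.
(3/353) = −1, so 3 is the smallest positive non-residue mod 353.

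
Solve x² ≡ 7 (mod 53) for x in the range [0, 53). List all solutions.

53 ≡ 1 (mod 4), so we find a root by search.
Trying successive values, 22² = 484 ≡ 7 (mod 53). The other root is 53 − 22 = 31.

22, 31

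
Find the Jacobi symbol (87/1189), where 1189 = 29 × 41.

Reciprocity: 87 ≡ 3 and 1189 ≡ 1 (mod 4), so (87/1189) = +(1189/87).
Reduce top mod 87: now compute (58/87).
Pull out 2: since 87 ≡ 7 (mod 8), (2/87) = +1.
Reciprocity: 29 ≡ 1 and 87 ≡ 3 (mod 4), so (29/87) = +(87/29).
Reduce top mod 29: now compute (0/29).
Top reduces to 0: gcd > 1, so the symbol is 0.

0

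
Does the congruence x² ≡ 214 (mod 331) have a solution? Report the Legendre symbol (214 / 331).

1

Pull out 2: since 331 ≡ 3 (mod 8), (2/331) = -1.
Reciprocity: 107 ≡ 3 and 331 ≡ 3 (mod 4), so (107/331) = −(331/107).
Reduce top mod 107: now compute (10/107).
Pull out 2: since 107 ≡ 3 (mod 8), (2/107) = -1.
Reciprocity: 5 ≡ 1 and 107 ≡ 3 (mod 4), so (5/107) = +(107/5).
Reduce top mod 5: now compute (2/5).
Pull out 2: since 5 ≡ 5 (mod 8), (2/5) = -1.
Reached (1/5) = 1. Collecting the sign flips along the way, the symbol is +1.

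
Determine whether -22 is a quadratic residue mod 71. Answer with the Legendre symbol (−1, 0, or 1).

First reduce: -22 ≡ 49 (mod 71).
Reciprocity: 49 ≡ 1 and 71 ≡ 3 (mod 4), so (49/71) = +(71/49).
Reduce top mod 49: now compute (22/49).
Pull out 2: since 49 ≡ 1 (mod 8), (2/49) = +1.
Reciprocity: 11 ≡ 3 and 49 ≡ 1 (mod 4), so (11/49) = +(49/11).
Reduce top mod 11: now compute (5/11).
Reciprocity: 5 ≡ 1 and 11 ≡ 3 (mod 4), so (5/11) = +(11/5).
Reduce top mod 5: now compute (1/5).
Reached (1/5) = 1. Collecting the sign flips along the way, the symbol is +1.

1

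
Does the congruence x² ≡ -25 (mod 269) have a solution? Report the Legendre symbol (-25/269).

1

Euler's criterion: (-25/269) ≡ 244^134 (mod 269).
244^2 ≡ 87 (mod 269)
244^4 ≡ 37 (mod 269)
244^8 ≡ 24 (mod 269)
244^16 ≡ 38 (mod 269)
244^32 ≡ 99 (mod 269)
244^64 ≡ 117 (mod 269)
244^128 ≡ 239 (mod 269)
244^134 = 244^(128+4+2) ≡ 1 (mod 269).
Result is 1, so (-25/269) = 1.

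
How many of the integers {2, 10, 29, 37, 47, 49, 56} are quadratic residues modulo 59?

2

(2/59) = -1 → non-residue.
(10/59) = -1 → non-residue.
(29/59) = +1 → QR.
(37/59) = -1 → non-residue.
(47/59) = -1 → non-residue.
(49/59) = +1 → QR.
(56/59) = -1 → non-residue.
Total quadratic residues among the 7: 2.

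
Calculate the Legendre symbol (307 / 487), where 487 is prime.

1

Reciprocity: 307 ≡ 3 and 487 ≡ 3 (mod 4), so (307/487) = −(487/307).
Reduce top mod 307: now compute (180/307).
Pull out 2^2: since 307 ≡ 3 (mod 8), (2/307) = -1, so (2/307)^2 = +1.
Reciprocity: 45 ≡ 1 and 307 ≡ 3 (mod 4), so (45/307) = +(307/45).
Reduce top mod 45: now compute (37/45).
Reciprocity: 37 ≡ 1 and 45 ≡ 1 (mod 4), so (37/45) = +(45/37).
Reduce top mod 37: now compute (8/37).
Pull out 2^3: since 37 ≡ 5 (mod 8), (2/37) = -1, so (2/37)^3 = -1.
Reached (1/37) = 1. Collecting the sign flips along the way, the symbol is +1.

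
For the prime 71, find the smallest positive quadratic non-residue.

(2/71) = +1, so 2 is a residue.
(3/71) = +1, so 3 is a residue.
(4/71) = +1, so 4 is a residue.
(5/71) = +1, so 5 is a residue.
(6/71) = +1, so 6 is a residue.
(7/71) = −1, so 7 is the smallest positive non-residue mod 71.

7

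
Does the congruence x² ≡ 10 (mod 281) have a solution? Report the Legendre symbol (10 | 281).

1

Pull out 2: since 281 ≡ 1 (mod 8), (2/281) = +1.
Reciprocity: 5 ≡ 1 and 281 ≡ 1 (mod 4), so (5/281) = +(281/5).
Reduce top mod 5: now compute (1/5).
Reached (1/5) = 1. Collecting the sign flips along the way, the symbol is +1.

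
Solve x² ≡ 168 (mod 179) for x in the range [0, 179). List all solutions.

Since 179 ≡ 3 (mod 4), a square root of 168 is 168^((179+1)/4) = 168^45 mod 179.
Repeated squaring: 168^2≡121, 168^4≡142, 168^8≡116, 168^16≡31, 168^32≡66 (mod 179).
168^45 = 168^(32+8+4+1) ≡ 139 (mod 179).
Check: 139² = 19321 ≡ 168 (mod 179). The two roots are 40 and 139.

40, 139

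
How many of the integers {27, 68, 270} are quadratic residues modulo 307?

1

(27/307) = -1 → non-residue.
(68/307) = +1 → QR.
(270/307) = -1 → non-residue.
Total quadratic residues among the 3: 1.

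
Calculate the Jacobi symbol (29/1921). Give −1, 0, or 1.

Reciprocity: 29 ≡ 1 and 1921 ≡ 1 (mod 4), so (29/1921) = +(1921/29).
Reduce top mod 29: now compute (7/29).
Reciprocity: 7 ≡ 3 and 29 ≡ 1 (mod 4), so (7/29) = +(29/7).
Reduce top mod 7: now compute (1/7).
Reached (1/7) = 1. Collecting the sign flips along the way, the symbol is +1.

1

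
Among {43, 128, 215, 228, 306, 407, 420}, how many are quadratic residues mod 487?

(43/487) = -1 → non-residue.
(128/487) = +1 → QR.
(215/487) = +1 → QR.
(228/487) = -1 → non-residue.
(306/487) = -1 → non-residue.
(407/487) = +1 → QR.
(420/487) = -1 → non-residue.
Total quadratic residues among the 7: 3.

3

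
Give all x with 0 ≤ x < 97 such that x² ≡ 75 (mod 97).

97 ≡ 1 (mod 4), so we find a root by search.
Trying successive values, 47² = 2209 ≡ 75 (mod 97). The other root is 97 − 47 = 50.

47, 50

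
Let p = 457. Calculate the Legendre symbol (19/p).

Reciprocity: 19 ≡ 3 and 457 ≡ 1 (mod 4), so (19/457) = +(457/19).
Reduce top mod 19: now compute (1/19).
Reached (1/19) = 1. Collecting the sign flips along the way, the symbol is +1.

1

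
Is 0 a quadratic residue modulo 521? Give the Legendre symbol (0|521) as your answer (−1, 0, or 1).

Top reduces to 0: gcd > 1, so the symbol is 0.

0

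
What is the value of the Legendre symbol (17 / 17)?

First reduce: 17 ≡ 0 (mod 17).
Top reduces to 0: gcd > 1, so the symbol is 0.

0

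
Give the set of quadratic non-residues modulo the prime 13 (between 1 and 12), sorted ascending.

2 5 6 7 8 11

Square k = 1,…,6 (k and 13−k give the same square):
1²=1, 2²=4, 3²=9, 4²≡3, 5²≡12, 6²≡10 (mod 13).
The residues are {1, 3, 4, 9, 10, 12}; the non-residues are the remaining 6 nonzero classes.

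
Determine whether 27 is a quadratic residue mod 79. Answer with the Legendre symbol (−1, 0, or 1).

-1

Euler's criterion: (27/79) ≡ 27^39 (mod 79).
27^2 ≡ 18 (mod 79)
27^4 ≡ 8 (mod 79)
27^8 ≡ 64 (mod 79)
27^16 ≡ 67 (mod 79)
27^32 ≡ 65 (mod 79)
27^39 = 27^(32+4+2+1) ≡ 78 (mod 79).
Result is 78 ≡ −1, so (27/79) = −1.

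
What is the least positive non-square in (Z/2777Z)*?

3

(2/2777) = +1, so 2 is a residue.
(3/2777) = −1, so 3 is the smallest positive non-residue mod 2777.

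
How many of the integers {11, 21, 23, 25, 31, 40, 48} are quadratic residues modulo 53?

(11/53) = +1 → QR.
(21/53) = -1 → non-residue.
(23/53) = -1 → non-residue.
(25/53) = +1 → QR.
(31/53) = -1 → non-residue.
(40/53) = +1 → QR.
(48/53) = -1 → non-residue.
Total quadratic residues among the 7: 3.

3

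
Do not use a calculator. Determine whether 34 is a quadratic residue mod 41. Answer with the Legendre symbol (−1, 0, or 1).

Euler's criterion: (34/41) ≡ 34^20 (mod 41).
34^2 ≡ 8 (mod 41)
34^4 ≡ 23 (mod 41)
34^8 ≡ 37 (mod 41)
34^16 ≡ 16 (mod 41)
34^20 = 34^(16+4) ≡ 40 (mod 41).
Result is 40 ≡ −1, so (34/41) = −1.

-1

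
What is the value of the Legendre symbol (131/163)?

Reciprocity: 131 ≡ 3 and 163 ≡ 3 (mod 4), so (131/163) = −(163/131).
Reduce top mod 131: now compute (32/131).
Pull out 2^5: since 131 ≡ 3 (mod 8), (2/131) = -1, so (2/131)^5 = -1.
Reached (1/131) = 1. Collecting the sign flips along the way, the symbol is +1.

1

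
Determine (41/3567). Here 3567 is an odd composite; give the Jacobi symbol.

Reciprocity: 41 ≡ 1 and 3567 ≡ 3 (mod 4), so (41/3567) = +(3567/41).
Reduce top mod 41: now compute (0/41).
Top reduces to 0: gcd > 1, so the symbol is 0.

0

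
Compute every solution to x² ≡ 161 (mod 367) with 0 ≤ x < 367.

80, 287

Since 367 ≡ 3 (mod 4), a square root of 161 is 161^((367+1)/4) = 161^92 mod 367.
Repeated squaring: 161^2≡231, 161^4≡146, 161^8≡30, 161^16≡166, 161^32≡31, 161^64≡227 (mod 367).
161^92 = 161^(64+16+8+4) ≡ 287 (mod 367).
Check: 287² = 82369 ≡ 161 (mod 367). The two roots are 80 and 287.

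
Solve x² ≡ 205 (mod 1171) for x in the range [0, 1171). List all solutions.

Since 1171 ≡ 3 (mod 4), a square root of 205 is 205^((1171+1)/4) = 205^293 mod 1171.
Repeated squaring: 205^2≡1040, 205^4≡767, 205^8≡447, 205^16≡739, 205^32≡435, 205^64≡694, 205^128≡355, 205^256≡728 (mod 1171).
205^293 = 205^(256+32+4+1) ≡ 941 (mod 1171).
Check: 941² = 885481 ≡ 205 (mod 1171). The two roots are 230 and 941.

230, 941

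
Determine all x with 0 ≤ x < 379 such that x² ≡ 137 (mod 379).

183, 196

Since 379 ≡ 3 (mod 4), a square root of 137 is 137^((379+1)/4) = 137^95 mod 379.
Repeated squaring: 137^2≡198, 137^4≡167, 137^8≡222, 137^16≡14, 137^32≡196, 137^64≡137 (mod 379).
137^95 = 137^(64+16+8+4+2+1) ≡ 196 (mod 379).
Check: 196² = 38416 ≡ 137 (mod 379). The two roots are 183 and 196.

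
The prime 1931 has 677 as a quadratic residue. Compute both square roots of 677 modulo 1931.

741, 1190

Since 1931 ≡ 3 (mod 4), a square root of 677 is 677^((1931+1)/4) = 677^483 mod 1931.
Repeated squaring: 677^2≡682, 677^4≡1684, 677^8≡1148, 677^16≡962, 677^32≡495, 677^64≡1719, 677^128≡531, 677^256≡35 (mod 1931).
677^483 = 677^(256+128+64+32+2+1) ≡ 1190 (mod 1931).
Check: 1190² = 1416100 ≡ 677 (mod 1931). The two roots are 741 and 1190.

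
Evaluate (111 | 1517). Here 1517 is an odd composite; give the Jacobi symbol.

Reciprocity: 111 ≡ 3 and 1517 ≡ 1 (mod 4), so (111/1517) = +(1517/111).
Reduce top mod 111: now compute (74/111).
Pull out 2: since 111 ≡ 7 (mod 8), (2/111) = +1.
Reciprocity: 37 ≡ 1 and 111 ≡ 3 (mod 4), so (37/111) = +(111/37).
Reduce top mod 37: now compute (0/37).
Top reduces to 0: gcd > 1, so the symbol is 0.

0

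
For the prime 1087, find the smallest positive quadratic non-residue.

(2/1087) = +1, so 2 is a residue.
(3/1087) = −1, so 3 is the smallest positive non-residue mod 1087.

3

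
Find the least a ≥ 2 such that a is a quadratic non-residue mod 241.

(2/241) = +1, so 2 is a residue.
(3/241) = +1, so 3 is a residue.
(4/241) = +1, so 4 is a residue.
(5/241) = +1, so 5 is a residue.
(6/241) = +1, so 6 is a residue.
(7/241) = −1, so 7 is the smallest positive non-residue mod 241.

7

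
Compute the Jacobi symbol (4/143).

Pull out 2^2: since 143 ≡ 7 (mod 8), (2/143) = +1, so (2/143)^2 = +1.
Reached (1/143) = 1. Collecting the sign flips along the way, the symbol is +1.

1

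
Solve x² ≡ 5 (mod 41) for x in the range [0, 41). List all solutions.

41 ≡ 1 (mod 4), so we find a root by search.
Trying successive values, 13² = 169 ≡ 5 (mod 41). The other root is 41 − 13 = 28.

13, 28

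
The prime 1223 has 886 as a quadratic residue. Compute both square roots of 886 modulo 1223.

Since 1223 ≡ 3 (mod 4), a square root of 886 is 886^((1223+1)/4) = 886^306 mod 1223.
Repeated squaring: 886^2≡1053, 886^4≡771, 886^8≡63, 886^16≡300, 886^32≡721, 886^64≡66, 886^128≡687, 886^256≡1114 (mod 1223).
886^306 = 886^(256+32+16+2) ≡ 163 (mod 1223).
Check: 163² = 26569 ≡ 886 (mod 1223). The two roots are 163 and 1060.

163, 1060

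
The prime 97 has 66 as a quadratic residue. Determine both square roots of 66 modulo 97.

97 ≡ 1 (mod 4), so we find a root by search.
Trying successive values, 39² = 1521 ≡ 66 (mod 97). The other root is 97 − 39 = 58.

39, 58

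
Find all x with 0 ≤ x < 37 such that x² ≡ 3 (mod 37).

37 ≡ 1 (mod 4), so we find a root by search.
Trying successive values, 15² = 225 ≡ 3 (mod 37). The other root is 37 − 15 = 22.

15, 22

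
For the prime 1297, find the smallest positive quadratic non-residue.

5

(2/1297) = +1, so 2 is a residue.
(3/1297) = +1, so 3 is a residue.
(4/1297) = +1, so 4 is a residue.
(5/1297) = −1, so 5 is the smallest positive non-residue mod 1297.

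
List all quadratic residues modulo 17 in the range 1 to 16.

1 2 4 8 9 13 15 16

Square k = 1,…,8 (k and 17−k give the same square):
1²=1, 2²=4, 3²=9, 4²=16, 5²≡8, 6²≡2, 7²≡15, 8²≡13 (mod 17).
So the quadratic residues mod 17 are {1, 2, 4, 8, 9, 13, 15, 16}.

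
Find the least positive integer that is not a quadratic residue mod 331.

(2/331) = −1, so 2 is the smallest positive non-residue mod 331.

2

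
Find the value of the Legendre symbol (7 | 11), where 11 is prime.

Euler's criterion: (7/11) ≡ 7^5 (mod 11).
7^2 ≡ 5 (mod 11)
7^4 ≡ 3 (mod 11)
7^5 = 7^(4+1) ≡ 10 (mod 11).
Result is 10 ≡ −1, so (7/11) = −1.

-1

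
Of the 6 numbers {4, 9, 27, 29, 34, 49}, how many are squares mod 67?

4

(4/67) = +1 → QR.
(9/67) = +1 → QR.
(27/67) = -1 → non-residue.
(29/67) = +1 → QR.
(34/67) = -1 → non-residue.
(49/67) = +1 → QR.
Total quadratic residues among the 6: 4.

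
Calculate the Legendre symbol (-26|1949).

-1

First reduce: -26 ≡ 1923 (mod 1949).
Reciprocity: 1923 ≡ 3 and 1949 ≡ 1 (mod 4), so (1923/1949) = +(1949/1923).
Reduce top mod 1923: now compute (26/1923).
Pull out 2: since 1923 ≡ 3 (mod 8), (2/1923) = -1.
Reciprocity: 13 ≡ 1 and 1923 ≡ 3 (mod 4), so (13/1923) = +(1923/13).
Reduce top mod 13: now compute (12/13).
Pull out 2^2: since 13 ≡ 5 (mod 8), (2/13) = -1, so (2/13)^2 = +1.
Reciprocity: 3 ≡ 3 and 13 ≡ 1 (mod 4), so (3/13) = +(13/3).
Reduce top mod 3: now compute (1/3).
Reached (1/3) = 1. Collecting the sign flips along the way, the symbol is -1.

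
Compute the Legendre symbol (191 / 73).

-1

Euler's criterion: (191/73) ≡ 45^36 (mod 73).
45^2 ≡ 54 (mod 73)
45^4 ≡ 69 (mod 73)
45^8 ≡ 16 (mod 73)
45^16 ≡ 37 (mod 73)
45^32 ≡ 55 (mod 73)
45^36 = 45^(32+4) ≡ 72 (mod 73).
Result is 72 ≡ −1, so (191/73) = −1.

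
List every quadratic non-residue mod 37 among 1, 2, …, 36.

Square k = 1,…,18 (k and 37−k give the same square):
1²=1, 2²=4, 3²=9, 4²=16, 5²=25, 6²=36, 7²≡12, 8²≡27, 9²≡7, 10²≡26, 11²≡10, 12²≡33, 13²≡21, 14²≡11, 15²≡3, 16²≡34, 17²≡30, 18²≡28 (mod 37).
The residues are {1, 3, 4, 7, 9, 10, 11, 12, 16, 21, 25, 26, 27, 28, 30, 33, 34, 36}; the non-residues are the remaining 18 nonzero classes.

2, 5, 6, 8, 13, 14, 15, 17, 18, 19, 20, 22, 23, 24, 29, 31, 32, 35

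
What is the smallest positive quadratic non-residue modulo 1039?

(2/1039) = +1, so 2 is a residue.
(3/1039) = −1, so 3 is the smallest positive non-residue mod 1039.

3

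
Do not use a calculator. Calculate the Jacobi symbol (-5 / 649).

1

First reduce: -5 ≡ 644 (mod 649).
Pull out 2^2: since 649 ≡ 1 (mod 8), (2/649) = +1, so (2/649)^2 = +1.
Reciprocity: 161 ≡ 1 and 649 ≡ 1 (mod 4), so (161/649) = +(649/161).
Reduce top mod 161: now compute (5/161).
Reciprocity: 5 ≡ 1 and 161 ≡ 1 (mod 4), so (5/161) = +(161/5).
Reduce top mod 5: now compute (1/5).
Reached (1/5) = 1. Collecting the sign flips along the way, the symbol is +1.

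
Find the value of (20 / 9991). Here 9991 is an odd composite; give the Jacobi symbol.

Pull out 2^2: since 9991 ≡ 7 (mod 8), (2/9991) = +1, so (2/9991)^2 = +1.
Reciprocity: 5 ≡ 1 and 9991 ≡ 3 (mod 4), so (5/9991) = +(9991/5).
Reduce top mod 5: now compute (1/5).
Reached (1/5) = 1. Collecting the sign flips along the way, the symbol is +1.

1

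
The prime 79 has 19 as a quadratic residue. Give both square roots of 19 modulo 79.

Since 79 ≡ 3 (mod 4), a square root of 19 is 19^((79+1)/4) = 19^20 mod 79.
Repeated squaring: 19^2≡45, 19^4≡50, 19^8≡51, 19^16≡73 (mod 79).
19^20 = 19^(16+4) ≡ 16 (mod 79).
Check: 16² = 256 ≡ 19 (mod 79). The two roots are 16 and 63.

16, 63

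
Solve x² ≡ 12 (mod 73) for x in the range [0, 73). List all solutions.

31, 42

73 ≡ 1 (mod 4), so we find a root by search.
Trying successive values, 31² = 961 ≡ 12 (mod 73). The other root is 73 − 31 = 42.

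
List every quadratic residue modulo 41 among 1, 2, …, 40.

1 2 4 5 8 9 10 16 18 20 21 23 25 31 32 33 36 37 39 40

Square k = 1,…,20 (k and 41−k give the same square):
1²=1, 2²=4, 3²=9, 4²=16, 5²=25, 6²=36, 7²≡8, 8²≡23, 9²≡40, 10²≡18, 11²≡39, 12²≡21, 13²≡5, 14²≡32, 15²≡20, 16²≡10, 17²≡2, 18²≡37, 19²≡33, 20²≡31 (mod 41).
So the quadratic residues mod 41 are {1, 2, 4, 5, 8, 9, 10, 16, 18, 20, 21, 23, 25, 31, 32, 33, 36, 37, 39, 40}.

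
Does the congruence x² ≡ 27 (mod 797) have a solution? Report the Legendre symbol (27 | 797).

Euler's criterion: (27/797) ≡ 27^398 (mod 797).
27^2 ≡ 729 (mod 797)
27^4 ≡ 639 (mod 797)
27^8 ≡ 257 (mod 797)
27^16 ≡ 695 (mod 797)
27^32 ≡ 43 (mod 797)
27^64 ≡ 255 (mod 797)
27^128 ≡ 468 (mod 797)
27^256 ≡ 646 (mod 797)
27^398 = 27^(256+128+8+4+2) ≡ 796 (mod 797).
Result is 796 ≡ −1, so (27/797) = −1.

-1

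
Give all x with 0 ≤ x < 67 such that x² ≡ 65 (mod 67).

20, 47

Since 67 ≡ 3 (mod 4), a square root of 65 is 65^((67+1)/4) = 65^17 mod 67.
Repeated squaring: 65^2≡4, 65^4≡16, 65^8≡55, 65^16≡10 (mod 67).
65^17 = 65^(16+1) ≡ 47 (mod 67).
Check: 47² = 2209 ≡ 65 (mod 67). The two roots are 20 and 47.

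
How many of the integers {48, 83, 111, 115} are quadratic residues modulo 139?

(48/139) = -1 → non-residue.
(83/139) = +1 → QR.
(111/139) = -1 → non-residue.
(115/139) = -1 → non-residue.
Total quadratic residues among the 4: 1.

1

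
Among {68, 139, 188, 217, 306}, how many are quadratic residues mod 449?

(68/449) = -1 → non-residue.
(139/449) = -1 → non-residue.
(188/449) = -1 → non-residue.
(217/449) = -1 → non-residue.
(306/449) = -1 → non-residue.
Total quadratic residues among the 5: 0.

0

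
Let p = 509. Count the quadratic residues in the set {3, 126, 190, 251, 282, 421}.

(3/509) = -1 → non-residue.
(126/509) = +1 → QR.
(190/509) = +1 → QR.
(251/509) = +1 → QR.
(282/509) = -1 → non-residue.
(421/509) = -1 → non-residue.
Total quadratic residues among the 6: 3.

3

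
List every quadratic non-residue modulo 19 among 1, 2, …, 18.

2 3 8 10 12 13 14 15 18

Square k = 1,…,9 (k and 19−k give the same square):
1²=1, 2²=4, 3²=9, 4²=16, 5²≡6, 6²≡17, 7²≡11, 8²≡7, 9²≡5 (mod 19).
The residues are {1, 4, 5, 6, 7, 9, 11, 16, 17}; the non-residues are the remaining 9 nonzero classes.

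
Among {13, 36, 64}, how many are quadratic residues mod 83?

(13/83) = -1 → non-residue.
(36/83) = +1 → QR.
(64/83) = +1 → QR.
Total quadratic residues among the 3: 2.

2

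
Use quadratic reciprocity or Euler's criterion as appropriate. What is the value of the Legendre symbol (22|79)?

1

Pull out 2: since 79 ≡ 7 (mod 8), (2/79) = +1.
Reciprocity: 11 ≡ 3 and 79 ≡ 3 (mod 4), so (11/79) = −(79/11).
Reduce top mod 11: now compute (2/11).
Pull out 2: since 11 ≡ 3 (mod 8), (2/11) = -1.
Reached (1/11) = 1. Collecting the sign flips along the way, the symbol is +1.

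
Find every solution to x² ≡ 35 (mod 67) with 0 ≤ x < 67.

Since 67 ≡ 3 (mod 4), a square root of 35 is 35^((67+1)/4) = 35^17 mod 67.
Repeated squaring: 35^2≡19, 35^4≡26, 35^8≡6, 35^16≡36 (mod 67).
35^17 = 35^(16+1) ≡ 54 (mod 67).
Check: 54² = 2916 ≡ 35 (mod 67). The two roots are 13 and 54.

13, 54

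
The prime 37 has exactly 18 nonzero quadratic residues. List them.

Square k = 1,…,18 (k and 37−k give the same square):
1²=1, 2²=4, 3²=9, 4²=16, 5²=25, 6²=36, 7²≡12, 8²≡27, 9²≡7, 10²≡26, 11²≡10, 12²≡33, 13²≡21, 14²≡11, 15²≡3, 16²≡34, 17²≡30, 18²≡28 (mod 37).
So the quadratic residues mod 37 are {1, 3, 4, 7, 9, 10, 11, 12, 16, 21, 25, 26, 27, 28, 30, 33, 34, 36}.

1 3 4 7 9 10 11 12 16 21 25 26 27 28 30 33 34 36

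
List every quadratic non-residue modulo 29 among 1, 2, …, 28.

2, 3, 8, 10, 11, 12, 14, 15, 17, 18, 19, 21, 26, 27

Square k = 1,…,14 (k and 29−k give the same square):
1²=1, 2²=4, 3²=9, 4²=16, 5²=25, 6²≡7, 7²≡20, 8²≡6, 9²≡23, 10²≡13, 11²≡5, 12²≡28, 13²≡24, 14²≡22 (mod 29).
The residues are {1, 4, 5, 6, 7, 9, 13, 16, 20, 22, 23, 24, 25, 28}; the non-residues are the remaining 14 nonzero classes.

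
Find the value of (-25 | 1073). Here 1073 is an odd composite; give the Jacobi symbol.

First reduce: -25 ≡ 1048 (mod 1073).
Pull out 2^3: since 1073 ≡ 1 (mod 8), (2/1073) = +1, so (2/1073)^3 = +1.
Reciprocity: 131 ≡ 3 and 1073 ≡ 1 (mod 4), so (131/1073) = +(1073/131).
Reduce top mod 131: now compute (25/131).
Reciprocity: 25 ≡ 1 and 131 ≡ 3 (mod 4), so (25/131) = +(131/25).
Reduce top mod 25: now compute (6/25).
Pull out 2: since 25 ≡ 1 (mod 8), (2/25) = +1.
Reciprocity: 3 ≡ 3 and 25 ≡ 1 (mod 4), so (3/25) = +(25/3).
Reduce top mod 3: now compute (1/3).
Reached (1/3) = 1. Collecting the sign flips along the way, the symbol is +1.

1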